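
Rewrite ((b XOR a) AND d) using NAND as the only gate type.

((((b NAND (b NAND a)) NAND (a NAND (b NAND a))) NAND d) NAND (((b NAND (b NAND a)) NAND (a NAND (b NAND a))) NAND d))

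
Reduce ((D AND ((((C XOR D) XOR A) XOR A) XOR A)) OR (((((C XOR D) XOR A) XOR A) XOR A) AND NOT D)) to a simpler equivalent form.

By distribution ((E AND v) OR (E AND NOT v) = E) then XOR self-cancellation ((E XOR v) XOR v = E):
= ((C XOR D) XOR A)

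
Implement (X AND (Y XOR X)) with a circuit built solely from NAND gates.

((X NAND ((Y NAND (Y NAND X)) NAND (X NAND (Y NAND X)))) NAND (X NAND ((Y NAND (Y NAND X)) NAND (X NAND (Y NAND X)))))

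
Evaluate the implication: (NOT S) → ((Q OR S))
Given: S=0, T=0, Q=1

Antecedent (NOT S) = 1; consequent ((Q OR S)) = 1.
1 → 1 = 1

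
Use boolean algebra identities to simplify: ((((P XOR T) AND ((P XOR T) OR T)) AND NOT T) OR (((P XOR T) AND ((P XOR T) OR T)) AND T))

By distribution ((E AND v) OR (E AND NOT v) = E) then absorption (E AND (E OR v) = E):
= (P XOR T)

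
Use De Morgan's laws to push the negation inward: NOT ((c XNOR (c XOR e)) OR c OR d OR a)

NOT (c XNOR (c XOR e)) AND NOT c AND NOT d AND NOT a
De Morgan's: NOT(OR of terms) = AND of negations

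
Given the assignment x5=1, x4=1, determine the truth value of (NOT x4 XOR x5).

Substituting: (NOT 1 XOR 1)
= 1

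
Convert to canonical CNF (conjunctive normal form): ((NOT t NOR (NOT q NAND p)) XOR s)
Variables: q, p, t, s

(q OR p OR t OR s) AND (q OR p OR NOT t OR s) AND (q OR NOT p OR t OR s) AND (q OR NOT p OR NOT t OR NOT s) AND (NOT q OR p OR t OR s) AND (NOT q OR p OR NOT t OR s) AND (NOT q OR NOT p OR t OR s) AND (NOT q OR NOT p OR NOT t OR s)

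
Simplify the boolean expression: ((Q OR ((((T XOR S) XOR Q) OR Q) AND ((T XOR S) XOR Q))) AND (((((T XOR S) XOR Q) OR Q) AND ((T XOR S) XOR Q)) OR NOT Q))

By distribution ((E OR v) AND (E OR NOT v) = E) then absorption (E AND (E OR v) = E):
= ((T XOR S) XOR Q)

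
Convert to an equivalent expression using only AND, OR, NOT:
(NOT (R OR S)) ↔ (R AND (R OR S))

((NOT (R OR S)) AND (R AND (R OR S))) OR ((R OR S) AND NOT (R AND (R OR S)))
(Biconditional = both true or both false)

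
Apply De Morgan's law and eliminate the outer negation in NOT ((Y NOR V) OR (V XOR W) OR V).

NOT (Y NOR V) AND NOT (V XOR W) AND NOT V
De Morgan's: NOT(OR of terms) = AND of negations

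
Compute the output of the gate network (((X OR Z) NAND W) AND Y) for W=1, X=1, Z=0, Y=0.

Substituting: (((1 OR 0) NAND 1) AND 0)
= 0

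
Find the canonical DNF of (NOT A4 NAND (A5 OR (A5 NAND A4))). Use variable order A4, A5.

(A4 AND NOT A5) OR (A4 AND A5)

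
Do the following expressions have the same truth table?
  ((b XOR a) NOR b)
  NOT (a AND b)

No. Counterexample: with b=0, a=1, Expression 1 = 0 but Expression 2 = 1.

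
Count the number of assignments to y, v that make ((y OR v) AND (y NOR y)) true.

Satisfying assignments: (0,1)
Count: 1 out of 4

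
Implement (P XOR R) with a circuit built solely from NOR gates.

((((P NOR R) NOR (P NOR R)) NOR ((P NOR R) NOR (P NOR R))) NOR ((((P NOR P) NOR (R NOR R)) NOR ((P NOR P) NOR (R NOR R))) NOR (((P NOR P) NOR (R NOR R)) NOR ((P NOR P) NOR (R NOR R)))))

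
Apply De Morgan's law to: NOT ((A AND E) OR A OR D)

NOT (A AND E) AND NOT A AND NOT D
De Morgan's: NOT(OR of terms) = AND of negations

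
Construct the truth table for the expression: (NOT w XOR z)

z | w | Output
--------------
0 | 0 | 1
0 | 1 | 0
1 | 0 | 0
1 | 1 | 1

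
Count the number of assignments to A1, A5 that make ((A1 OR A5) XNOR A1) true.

Satisfying assignments: (0,0), (1,0), (1,1)
Count: 3 out of 4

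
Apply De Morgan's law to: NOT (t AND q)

NOT t OR NOT q
De Morgan's: NOT(AND of terms) = OR of negations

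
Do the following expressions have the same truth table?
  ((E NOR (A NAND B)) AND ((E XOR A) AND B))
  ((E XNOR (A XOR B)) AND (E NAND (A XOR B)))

No. Counterexample: with B=0, A=0, E=0, Expression 1 = 0 but Expression 2 = 1.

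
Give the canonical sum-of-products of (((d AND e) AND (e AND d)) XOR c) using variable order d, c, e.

Σm(2, 3, 5, 6) = (NOT d AND c AND NOT e) OR (NOT d AND c AND e) OR (d AND NOT c AND e) OR (d AND c AND NOT e)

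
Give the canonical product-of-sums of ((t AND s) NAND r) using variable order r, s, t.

ΠM(7) = (NOT r OR NOT s OR NOT t)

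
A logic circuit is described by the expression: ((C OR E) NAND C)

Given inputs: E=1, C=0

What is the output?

Substituting: ((0 OR 1) NAND 0)
= 1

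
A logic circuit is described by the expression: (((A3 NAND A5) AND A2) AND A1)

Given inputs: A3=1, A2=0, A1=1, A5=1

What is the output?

Substituting: (((1 NAND 1) AND 0) AND 1)
= 0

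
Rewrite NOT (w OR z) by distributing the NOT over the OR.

NOT w AND NOT z
De Morgan's: NOT(OR of terms) = AND of negations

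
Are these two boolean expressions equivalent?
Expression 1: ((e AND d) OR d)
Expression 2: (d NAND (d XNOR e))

No. Counterexample: with d=0, e=0, Expression 1 = 0 but Expression 2 = 1.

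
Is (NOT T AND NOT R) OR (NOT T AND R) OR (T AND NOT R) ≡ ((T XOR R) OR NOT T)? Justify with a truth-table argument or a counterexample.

Yes, they are equivalent — the two output columns agree on all 4 assignments:
T | R | Expression 1 | Expression 2
-----------------------------------
0 | 0 | 1 | 1
0 | 1 | 1 | 1
1 | 0 | 1 | 1
1 | 1 | 0 | 0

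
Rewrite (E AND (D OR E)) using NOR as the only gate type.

((E NOR E) NOR (((D NOR E) NOR (D NOR E)) NOR ((D NOR E) NOR (D NOR E))))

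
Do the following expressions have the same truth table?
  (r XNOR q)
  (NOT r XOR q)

Yes, they are equivalent — the two output columns agree on all 4 assignments:
r | q | Expression 1 | Expression 2
-----------------------------------
0 | 0 | 1 | 1
0 | 1 | 0 | 0
1 | 0 | 0 | 0
1 | 1 | 1 | 1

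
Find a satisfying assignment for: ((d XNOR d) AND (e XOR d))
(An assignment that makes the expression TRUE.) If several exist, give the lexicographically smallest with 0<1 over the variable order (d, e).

d=0, e=1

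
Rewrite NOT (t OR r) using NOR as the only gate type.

(((t NOR r) NOR (t NOR r)) NOR ((t NOR r) NOR (t NOR r)))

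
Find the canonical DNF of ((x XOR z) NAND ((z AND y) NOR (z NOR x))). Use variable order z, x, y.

(NOT z AND NOT x AND NOT y) OR (NOT z AND NOT x AND y) OR (z AND NOT x AND y) OR (z AND x AND NOT y) OR (z AND x AND y)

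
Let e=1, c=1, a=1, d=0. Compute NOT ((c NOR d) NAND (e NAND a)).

Substituting: NOT ((1 NOR 0) NAND (1 NAND 1))
= 0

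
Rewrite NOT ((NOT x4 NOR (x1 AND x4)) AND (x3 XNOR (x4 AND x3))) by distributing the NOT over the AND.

NOT (NOT x4 NOR (x1 AND x4)) OR NOT (x3 XNOR (x4 AND x3))
De Morgan's: NOT(AND of terms) = OR of negations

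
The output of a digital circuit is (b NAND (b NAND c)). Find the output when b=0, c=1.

Substituting: (0 NAND (0 NAND 1))
= 1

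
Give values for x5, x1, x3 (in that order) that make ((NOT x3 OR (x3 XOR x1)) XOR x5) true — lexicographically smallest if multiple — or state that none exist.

x5=0, x1=0, x3=0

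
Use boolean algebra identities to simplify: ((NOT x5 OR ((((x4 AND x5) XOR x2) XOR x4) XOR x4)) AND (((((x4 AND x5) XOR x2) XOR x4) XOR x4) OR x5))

By distribution ((E OR v) AND (E OR NOT v) = E) then XOR self-cancellation ((E XOR v) XOR v = E):
= ((x4 AND x5) XOR x2)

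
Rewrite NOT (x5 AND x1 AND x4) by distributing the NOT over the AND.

NOT x5 OR NOT x1 OR NOT x4
De Morgan's: NOT(AND of terms) = OR of negations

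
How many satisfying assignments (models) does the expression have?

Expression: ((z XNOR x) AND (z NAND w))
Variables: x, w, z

Satisfying assignments: (0,0,0), (0,1,0), (1,0,1)
Count: 3 out of 8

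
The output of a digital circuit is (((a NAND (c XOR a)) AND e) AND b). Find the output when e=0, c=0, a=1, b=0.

Substituting: (((1 NAND (0 XOR 1)) AND 0) AND 0)
= 0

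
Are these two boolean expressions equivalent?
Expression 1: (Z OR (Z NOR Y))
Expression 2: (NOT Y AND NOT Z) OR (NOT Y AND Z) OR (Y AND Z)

Yes, they are equivalent — the two output columns agree on all 4 assignments:
Y | Z | Expression 1 | Expression 2
-----------------------------------
0 | 0 | 1 | 1
0 | 1 | 1 | 1
1 | 0 | 0 | 0
1 | 1 | 1 | 1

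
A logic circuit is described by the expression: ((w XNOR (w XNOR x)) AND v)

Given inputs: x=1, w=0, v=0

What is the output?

Substituting: ((0 XNOR (0 XNOR 1)) AND 0)
= 0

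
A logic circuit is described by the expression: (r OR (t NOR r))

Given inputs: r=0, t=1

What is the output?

Substituting: (0 OR (1 NOR 0))
= 0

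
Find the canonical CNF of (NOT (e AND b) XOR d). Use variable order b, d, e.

(b OR NOT d OR e) AND (b OR NOT d OR NOT e) AND (NOT b OR d OR NOT e) AND (NOT b OR NOT d OR e)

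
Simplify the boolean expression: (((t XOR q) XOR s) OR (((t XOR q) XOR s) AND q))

By absorption (E OR (E AND v) = E):
= ((t XOR q) XOR s)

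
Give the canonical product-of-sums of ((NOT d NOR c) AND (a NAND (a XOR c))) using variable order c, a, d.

ΠM(0, 2, 3, 4, 5, 6, 7) = (c OR a OR d) AND (c OR NOT a OR d) AND (c OR NOT a OR NOT d) AND (NOT c OR a OR d) AND (NOT c OR a OR NOT d) AND (NOT c OR NOT a OR d) AND (NOT c OR NOT a OR NOT d)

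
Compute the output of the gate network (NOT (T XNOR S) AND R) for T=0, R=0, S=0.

Substituting: (NOT (0 XNOR 0) AND 0)
= 0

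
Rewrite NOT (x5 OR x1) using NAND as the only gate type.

(((x5 NAND x5) NAND (x1 NAND x1)) NAND ((x5 NAND x5) NAND (x1 NAND x1)))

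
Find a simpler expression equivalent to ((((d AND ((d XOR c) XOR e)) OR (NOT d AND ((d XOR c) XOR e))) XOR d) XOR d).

By XOR self-cancellation ((E XOR v) XOR v = E) then distribution ((E AND v) OR (E AND NOT v) = E):
= ((d XOR c) XOR e)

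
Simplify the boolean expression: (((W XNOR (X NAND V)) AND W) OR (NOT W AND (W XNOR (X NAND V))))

By distribution ((E AND v) OR (E AND NOT v) = E):
= (W XNOR (X NAND V))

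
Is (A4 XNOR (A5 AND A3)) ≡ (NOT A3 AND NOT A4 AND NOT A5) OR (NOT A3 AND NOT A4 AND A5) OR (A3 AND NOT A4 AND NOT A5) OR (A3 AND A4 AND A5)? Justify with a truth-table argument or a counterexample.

Yes, they are equivalent — the two output columns agree on all 8 assignments:
A3 | A4 | A5 | Expression 1 | Expression 2
------------------------------------------
0 | 0 | 0 | 1 | 1
0 | 0 | 1 | 1 | 1
0 | 1 | 0 | 0 | 0
0 | 1 | 1 | 0 | 0
1 | 0 | 0 | 1 | 1
1 | 0 | 1 | 0 | 0
1 | 1 | 0 | 0 | 0
1 | 1 | 1 | 1 | 1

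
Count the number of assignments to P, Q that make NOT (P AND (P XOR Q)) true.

Satisfying assignments: (0,0), (0,1), (1,1)
Count: 3 out of 4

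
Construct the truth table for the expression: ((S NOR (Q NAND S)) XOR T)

Q | S | T | Output
------------------
0 | 0 | 0 | 0
0 | 0 | 1 | 1
0 | 1 | 0 | 0
0 | 1 | 1 | 1
1 | 0 | 0 | 0
1 | 0 | 1 | 1
1 | 1 | 0 | 0
1 | 1 | 1 | 1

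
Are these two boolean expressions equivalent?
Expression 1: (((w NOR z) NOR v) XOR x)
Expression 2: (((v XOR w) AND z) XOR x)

No. Counterexample: with w=0, v=0, z=1, x=0, Expression 1 = 1 but Expression 2 = 0.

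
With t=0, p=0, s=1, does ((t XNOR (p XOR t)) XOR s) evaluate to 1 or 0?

Substituting: ((0 XNOR (0 XOR 0)) XOR 1)
= 0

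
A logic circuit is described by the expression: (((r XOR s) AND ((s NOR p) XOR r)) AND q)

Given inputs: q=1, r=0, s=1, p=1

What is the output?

Substituting: (((0 XOR 1) AND ((1 NOR 1) XOR 0)) AND 1)
= 0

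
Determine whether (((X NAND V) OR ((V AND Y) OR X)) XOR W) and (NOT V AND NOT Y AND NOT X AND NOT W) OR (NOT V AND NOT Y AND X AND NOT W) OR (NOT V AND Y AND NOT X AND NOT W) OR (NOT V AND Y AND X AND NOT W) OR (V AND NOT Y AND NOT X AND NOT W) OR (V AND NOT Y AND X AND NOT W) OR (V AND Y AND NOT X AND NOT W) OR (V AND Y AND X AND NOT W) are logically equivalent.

Yes, they are equivalent — the two output columns agree on all 16 assignments:
V | Y | X | W | Expression 1 | Expression 2
-------------------------------------------
0 | 0 | 0 | 0 | 1 | 1
0 | 0 | 0 | 1 | 0 | 0
0 | 0 | 1 | 0 | 1 | 1
0 | 0 | 1 | 1 | 0 | 0
0 | 1 | 0 | 0 | 1 | 1
0 | 1 | 0 | 1 | 0 | 0
0 | 1 | 1 | 0 | 1 | 1
0 | 1 | 1 | 1 | 0 | 0
1 | 0 | 0 | 0 | 1 | 1
1 | 0 | 0 | 1 | 0 | 0
1 | 0 | 1 | 0 | 1 | 1
1 | 0 | 1 | 1 | 0 | 0
1 | 1 | 0 | 0 | 1 | 1
1 | 1 | 0 | 1 | 0 | 0
1 | 1 | 1 | 0 | 1 | 1
1 | 1 | 1 | 1 | 0 | 0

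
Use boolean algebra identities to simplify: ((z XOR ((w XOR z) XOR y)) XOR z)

By XOR self-cancellation ((E XOR v) XOR v = E):
= ((w XOR z) XOR y)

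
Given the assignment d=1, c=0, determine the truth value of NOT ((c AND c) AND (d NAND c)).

Substituting: NOT ((0 AND 0) AND (1 NAND 0))
= 1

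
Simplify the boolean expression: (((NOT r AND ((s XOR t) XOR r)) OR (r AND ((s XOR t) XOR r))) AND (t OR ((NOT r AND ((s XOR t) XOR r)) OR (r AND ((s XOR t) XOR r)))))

By absorption (E AND (E OR v) = E) then distribution ((E AND v) OR (E AND NOT v) = E):
= ((s XOR t) XOR r)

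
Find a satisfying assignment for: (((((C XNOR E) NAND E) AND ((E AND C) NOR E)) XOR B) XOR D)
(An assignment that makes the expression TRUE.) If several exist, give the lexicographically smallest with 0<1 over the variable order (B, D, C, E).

B=0, D=0, C=0, E=0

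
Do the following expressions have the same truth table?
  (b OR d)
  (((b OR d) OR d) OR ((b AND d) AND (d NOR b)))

Yes, they are equivalent — the two output columns agree on all 4 assignments:
b | d | Expression 1 | Expression 2
-----------------------------------
0 | 0 | 0 | 0
0 | 1 | 1 | 1
1 | 0 | 1 | 1
1 | 1 | 1 | 1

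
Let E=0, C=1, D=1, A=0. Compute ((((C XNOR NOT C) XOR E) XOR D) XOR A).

Substituting: ((((1 XNOR NOT 1) XOR 0) XOR 1) XOR 0)
= 1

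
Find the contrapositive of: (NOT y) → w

Contrapositive: NOT w → y
Note: A statement and its contrapositive are logically equivalent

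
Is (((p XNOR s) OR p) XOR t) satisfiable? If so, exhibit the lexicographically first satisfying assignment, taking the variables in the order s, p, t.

s=0, p=0, t=0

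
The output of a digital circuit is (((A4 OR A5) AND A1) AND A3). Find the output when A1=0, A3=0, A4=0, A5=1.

Substituting: (((0 OR 1) AND 0) AND 0)
= 0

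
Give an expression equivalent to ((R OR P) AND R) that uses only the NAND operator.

((((R NAND R) NAND (P NAND P)) NAND R) NAND (((R NAND R) NAND (P NAND P)) NAND R))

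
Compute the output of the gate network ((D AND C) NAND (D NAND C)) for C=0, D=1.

Substituting: ((1 AND 0) NAND (1 NAND 0))
= 1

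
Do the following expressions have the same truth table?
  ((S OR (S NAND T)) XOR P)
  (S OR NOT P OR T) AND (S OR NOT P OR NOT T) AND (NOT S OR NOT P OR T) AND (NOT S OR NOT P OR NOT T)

Yes, they are equivalent — the two output columns agree on all 8 assignments:
S | P | T | Expression 1 | Expression 2
---------------------------------------
0 | 0 | 0 | 1 | 1
0 | 0 | 1 | 1 | 1
0 | 1 | 0 | 0 | 0
0 | 1 | 1 | 0 | 0
1 | 0 | 0 | 1 | 1
1 | 0 | 1 | 1 | 1
1 | 1 | 0 | 0 | 0
1 | 1 | 1 | 0 | 0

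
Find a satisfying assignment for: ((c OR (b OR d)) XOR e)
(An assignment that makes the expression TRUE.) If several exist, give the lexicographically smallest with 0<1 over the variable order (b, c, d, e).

b=0, c=0, d=0, e=1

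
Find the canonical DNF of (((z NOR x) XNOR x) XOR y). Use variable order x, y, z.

(NOT x AND NOT y AND z) OR (NOT x AND y AND NOT z) OR (x AND y AND NOT z) OR (x AND y AND z)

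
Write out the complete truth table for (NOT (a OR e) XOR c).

a | e | c | Output
------------------
0 | 0 | 0 | 1
0 | 0 | 1 | 0
0 | 1 | 0 | 0
0 | 1 | 1 | 1
1 | 0 | 0 | 0
1 | 0 | 1 | 1
1 | 1 | 0 | 0
1 | 1 | 1 | 1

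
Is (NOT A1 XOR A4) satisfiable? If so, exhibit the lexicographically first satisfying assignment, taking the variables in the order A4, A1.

A4=0, A1=0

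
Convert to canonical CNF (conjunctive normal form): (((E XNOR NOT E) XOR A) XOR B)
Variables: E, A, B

(E OR A OR B) AND (E OR NOT A OR NOT B) AND (NOT E OR A OR B) AND (NOT E OR NOT A OR NOT B)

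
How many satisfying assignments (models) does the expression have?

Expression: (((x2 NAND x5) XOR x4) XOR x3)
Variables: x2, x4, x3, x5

Satisfying assignments: (0,0,0,0), (0,0,0,1), (0,1,1,0), (0,1,1,1), (1,0,0,0), (1,0,1,1), (1,1,0,1), (1,1,1,0)
Count: 8 out of 16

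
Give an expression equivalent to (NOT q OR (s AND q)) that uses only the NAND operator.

(((q NAND q) NAND (q NAND q)) NAND (((s NAND q) NAND (s NAND q)) NAND ((s NAND q) NAND (s NAND q))))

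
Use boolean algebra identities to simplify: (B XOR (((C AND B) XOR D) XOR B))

By XOR self-cancellation ((E XOR v) XOR v = E):
= ((C AND B) XOR D)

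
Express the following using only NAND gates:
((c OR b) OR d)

((((c NAND c) NAND (b NAND b)) NAND ((c NAND c) NAND (b NAND b))) NAND (d NAND d))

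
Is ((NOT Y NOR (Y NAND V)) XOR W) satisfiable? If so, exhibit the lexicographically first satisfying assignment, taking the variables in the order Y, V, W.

Y=0, V=0, W=1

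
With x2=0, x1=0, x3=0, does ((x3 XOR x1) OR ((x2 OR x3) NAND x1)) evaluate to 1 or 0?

Substituting: ((0 XOR 0) OR ((0 OR 0) NAND 0))
= 1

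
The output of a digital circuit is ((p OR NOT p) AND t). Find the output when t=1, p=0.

Substituting: ((0 OR NOT 0) AND 1)
= 1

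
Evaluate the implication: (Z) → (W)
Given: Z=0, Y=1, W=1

Antecedent (Z) = 0; consequent (W) = 1.
0 → 1 = 1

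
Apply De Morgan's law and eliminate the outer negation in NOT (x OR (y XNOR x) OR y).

NOT x AND NOT (y XNOR x) AND NOT y
De Morgan's: NOT(OR of terms) = AND of negations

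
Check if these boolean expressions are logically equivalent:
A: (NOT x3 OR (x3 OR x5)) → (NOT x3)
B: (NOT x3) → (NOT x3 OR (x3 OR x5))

No, Converse is not equivalent to original (counterexample: x5=0, x3=1)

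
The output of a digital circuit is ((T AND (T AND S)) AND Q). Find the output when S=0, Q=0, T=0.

Substituting: ((0 AND (0 AND 0)) AND 0)
= 0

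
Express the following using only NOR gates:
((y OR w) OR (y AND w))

((((y NOR w) NOR (y NOR w)) NOR ((y NOR y) NOR (w NOR w))) NOR (((y NOR w) NOR (y NOR w)) NOR ((y NOR y) NOR (w NOR w))))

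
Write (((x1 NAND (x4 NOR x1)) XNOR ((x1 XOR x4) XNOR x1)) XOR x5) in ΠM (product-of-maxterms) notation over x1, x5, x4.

ΠM(1, 2, 5, 6) = (x1 OR x5 OR NOT x4) AND (x1 OR NOT x5 OR x4) AND (NOT x1 OR x5 OR NOT x4) AND (NOT x1 OR NOT x5 OR x4)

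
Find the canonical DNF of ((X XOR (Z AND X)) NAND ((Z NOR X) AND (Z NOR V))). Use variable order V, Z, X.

(NOT V AND NOT Z AND NOT X) OR (NOT V AND NOT Z AND X) OR (NOT V AND Z AND NOT X) OR (NOT V AND Z AND X) OR (V AND NOT Z AND NOT X) OR (V AND NOT Z AND X) OR (V AND Z AND NOT X) OR (V AND Z AND X)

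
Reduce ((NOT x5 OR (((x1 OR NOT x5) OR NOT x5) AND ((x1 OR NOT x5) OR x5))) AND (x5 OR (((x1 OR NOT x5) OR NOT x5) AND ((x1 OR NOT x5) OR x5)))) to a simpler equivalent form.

By distribution ((E OR v) AND (E OR NOT v) = E) then distribution ((E OR v) AND (E OR NOT v) = E):
= (x1 OR NOT x5)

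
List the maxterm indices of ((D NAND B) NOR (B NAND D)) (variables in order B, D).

ΠM(0, 1, 2) = (B OR D) AND (B OR NOT D) AND (NOT B OR D)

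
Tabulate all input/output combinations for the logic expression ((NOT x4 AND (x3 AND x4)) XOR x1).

x1 | x4 | x3 | Output
---------------------
0 | 0 | 0 | 0
0 | 0 | 1 | 0
0 | 1 | 0 | 0
0 | 1 | 1 | 0
1 | 0 | 0 | 1
1 | 0 | 1 | 1
1 | 1 | 0 | 1
1 | 1 | 1 | 1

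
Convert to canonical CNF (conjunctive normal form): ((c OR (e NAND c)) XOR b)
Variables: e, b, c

(e OR NOT b OR c) AND (e OR NOT b OR NOT c) AND (NOT e OR NOT b OR c) AND (NOT e OR NOT b OR NOT c)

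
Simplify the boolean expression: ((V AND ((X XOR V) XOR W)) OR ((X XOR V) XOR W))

By absorption (E OR (E AND v) = E):
= ((X XOR V) XOR W)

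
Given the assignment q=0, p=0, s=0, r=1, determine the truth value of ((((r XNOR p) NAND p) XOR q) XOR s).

Substituting: ((((1 XNOR 0) NAND 0) XOR 0) XOR 0)
= 1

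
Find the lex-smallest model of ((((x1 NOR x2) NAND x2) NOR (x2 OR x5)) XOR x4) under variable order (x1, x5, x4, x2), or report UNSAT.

x1=0, x5=0, x4=1, x2=0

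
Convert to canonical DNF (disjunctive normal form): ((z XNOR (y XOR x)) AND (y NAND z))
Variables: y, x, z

(NOT y AND NOT x AND NOT z) OR (NOT y AND x AND z) OR (y AND x AND NOT z)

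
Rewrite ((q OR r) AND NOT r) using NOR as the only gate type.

((((q NOR r) NOR (q NOR r)) NOR ((q NOR r) NOR (q NOR r))) NOR ((r NOR r) NOR (r NOR r)))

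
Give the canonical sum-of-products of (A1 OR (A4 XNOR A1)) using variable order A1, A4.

Σm(0, 2, 3) = (NOT A1 AND NOT A4) OR (A1 AND NOT A4) OR (A1 AND A4)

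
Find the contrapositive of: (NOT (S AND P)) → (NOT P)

Contrapositive: P → (S AND P)
Note: A statement and its contrapositive are logically equivalent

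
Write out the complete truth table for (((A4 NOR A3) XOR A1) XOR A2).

A4 | A3 | A1 | A2 | Output
--------------------------
0 | 0 | 0 | 0 | 1
0 | 0 | 0 | 1 | 0
0 | 0 | 1 | 0 | 0
0 | 0 | 1 | 1 | 1
0 | 1 | 0 | 0 | 0
0 | 1 | 0 | 1 | 1
0 | 1 | 1 | 0 | 1
0 | 1 | 1 | 1 | 0
1 | 0 | 0 | 0 | 0
1 | 0 | 0 | 1 | 1
1 | 0 | 1 | 0 | 1
1 | 0 | 1 | 1 | 0
1 | 1 | 0 | 0 | 0
1 | 1 | 0 | 1 | 1
1 | 1 | 1 | 0 | 1
1 | 1 | 1 | 1 | 0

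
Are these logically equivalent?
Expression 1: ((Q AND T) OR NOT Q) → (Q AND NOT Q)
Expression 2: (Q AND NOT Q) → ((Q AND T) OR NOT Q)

No, Converse is not equivalent to original (counterexample: T=0, Q=0)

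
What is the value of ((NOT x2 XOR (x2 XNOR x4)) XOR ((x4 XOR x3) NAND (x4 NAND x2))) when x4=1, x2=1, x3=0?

Substituting: ((NOT 1 XOR (1 XNOR 1)) XOR ((1 XOR 0) NAND (1 NAND 1)))
= 0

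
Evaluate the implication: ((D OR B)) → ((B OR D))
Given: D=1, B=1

Antecedent ((D OR B)) = 1; consequent ((B OR D)) = 1.
1 → 1 = 1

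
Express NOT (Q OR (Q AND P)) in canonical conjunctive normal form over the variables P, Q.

(P OR NOT Q) AND (NOT P OR NOT Q)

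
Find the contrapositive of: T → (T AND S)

Contrapositive: NOT (T AND S) → NOT T
Note: A statement and its contrapositive are logically equivalent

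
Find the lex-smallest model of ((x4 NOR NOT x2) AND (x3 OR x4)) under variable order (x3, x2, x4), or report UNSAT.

x3=1, x2=1, x4=0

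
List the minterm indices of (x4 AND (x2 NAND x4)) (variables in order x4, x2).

Σm(2) = (x4 AND NOT x2)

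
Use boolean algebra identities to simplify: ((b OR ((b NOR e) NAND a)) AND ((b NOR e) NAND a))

By absorption (E AND (E OR v) = E):
= ((b NOR e) NAND a)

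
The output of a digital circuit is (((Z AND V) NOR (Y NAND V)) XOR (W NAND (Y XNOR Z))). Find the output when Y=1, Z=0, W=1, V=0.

Substituting: (((0 AND 0) NOR (1 NAND 0)) XOR (1 NAND (1 XNOR 0)))
= 1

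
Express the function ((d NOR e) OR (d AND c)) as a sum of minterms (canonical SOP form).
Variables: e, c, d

Σm(0, 2, 3, 7) = (NOT e AND NOT c AND NOT d) OR (NOT e AND c AND NOT d) OR (NOT e AND c AND d) OR (e AND c AND d)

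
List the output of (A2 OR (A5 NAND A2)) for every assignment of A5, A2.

A5 | A2 | Output
----------------
0 | 0 | 1
0 | 1 | 1
1 | 0 | 1
1 | 1 | 1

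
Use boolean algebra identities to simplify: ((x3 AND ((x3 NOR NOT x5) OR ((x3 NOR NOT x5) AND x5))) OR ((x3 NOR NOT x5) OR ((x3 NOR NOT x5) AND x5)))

By absorption (E OR (E AND v) = E) then absorption (E OR (E AND v) = E):
= (x3 NOR NOT x5)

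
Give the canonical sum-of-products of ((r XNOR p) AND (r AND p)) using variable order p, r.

Σm(3) = (p AND r)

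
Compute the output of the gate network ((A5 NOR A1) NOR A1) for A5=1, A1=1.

Substituting: ((1 NOR 1) NOR 1)
= 0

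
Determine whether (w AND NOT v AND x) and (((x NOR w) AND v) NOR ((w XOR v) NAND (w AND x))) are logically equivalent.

Yes, they are equivalent — the two output columns agree on all 8 assignments:
w | v | x | Expression 1 | Expression 2
---------------------------------------
0 | 0 | 0 | 0 | 0
0 | 0 | 1 | 0 | 0
0 | 1 | 0 | 0 | 0
0 | 1 | 1 | 0 | 0
1 | 0 | 0 | 0 | 0
1 | 0 | 1 | 1 | 1
1 | 1 | 0 | 0 | 0
1 | 1 | 1 | 0 | 0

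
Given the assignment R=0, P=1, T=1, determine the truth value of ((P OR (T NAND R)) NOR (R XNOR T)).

Substituting: ((1 OR (1 NAND 0)) NOR (0 XNOR 1))
= 0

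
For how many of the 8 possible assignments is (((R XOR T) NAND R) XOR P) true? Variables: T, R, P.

Satisfying assignments: (0,0,0), (0,1,1), (1,0,0), (1,1,0)
Count: 4 out of 8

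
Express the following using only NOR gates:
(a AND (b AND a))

((a NOR a) NOR (((b NOR b) NOR (a NOR a)) NOR ((b NOR b) NOR (a NOR a))))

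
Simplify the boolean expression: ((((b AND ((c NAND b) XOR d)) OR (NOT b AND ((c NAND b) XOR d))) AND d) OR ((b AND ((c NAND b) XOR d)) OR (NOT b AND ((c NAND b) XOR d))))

By absorption (E OR (E AND v) = E) then distribution ((E AND v) OR (E AND NOT v) = E):
= ((c NAND b) XOR d)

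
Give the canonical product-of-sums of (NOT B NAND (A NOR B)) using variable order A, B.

ΠM(0) = (A OR B)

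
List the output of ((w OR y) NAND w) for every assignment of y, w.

y | w | Output
--------------
0 | 0 | 1
0 | 1 | 0
1 | 0 | 1
1 | 1 | 0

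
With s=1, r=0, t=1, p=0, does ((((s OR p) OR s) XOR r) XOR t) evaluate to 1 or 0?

Substituting: ((((1 OR 0) OR 1) XOR 0) XOR 1)
= 0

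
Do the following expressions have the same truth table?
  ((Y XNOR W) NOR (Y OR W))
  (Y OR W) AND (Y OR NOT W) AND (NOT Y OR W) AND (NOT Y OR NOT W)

Yes, they are equivalent — the two output columns agree on all 4 assignments:
Y | W | Expression 1 | Expression 2
-----------------------------------
0 | 0 | 0 | 0
0 | 1 | 0 | 0
1 | 0 | 0 | 0
1 | 1 | 0 | 0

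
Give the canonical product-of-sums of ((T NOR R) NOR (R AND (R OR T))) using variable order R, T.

ΠM(0, 2, 3) = (R OR T) AND (NOT R OR T) AND (NOT R OR NOT T)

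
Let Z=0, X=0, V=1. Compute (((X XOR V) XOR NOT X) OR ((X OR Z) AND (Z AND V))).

Substituting: (((0 XOR 1) XOR NOT 0) OR ((0 OR 0) AND (0 AND 1)))
= 0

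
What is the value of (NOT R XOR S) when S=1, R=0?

Substituting: (NOT 0 XOR 1)
= 0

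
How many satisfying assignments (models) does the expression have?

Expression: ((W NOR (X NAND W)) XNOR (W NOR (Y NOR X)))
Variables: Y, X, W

Satisfying assignments: (0,0,0), (0,0,1), (0,1,1), (1,0,1), (1,1,1)
Count: 5 out of 8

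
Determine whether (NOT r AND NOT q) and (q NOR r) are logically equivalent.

Yes, they are equivalent — the two output columns agree on all 4 assignments:
r | q | Expression 1 | Expression 2
-----------------------------------
0 | 0 | 1 | 1
0 | 1 | 0 | 0
1 | 0 | 0 | 0
1 | 1 | 0 | 0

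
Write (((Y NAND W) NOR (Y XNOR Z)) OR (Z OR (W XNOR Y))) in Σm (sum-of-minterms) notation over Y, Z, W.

Σm(0, 2, 3, 5, 6, 7) = (NOT Y AND NOT Z AND NOT W) OR (NOT Y AND Z AND NOT W) OR (NOT Y AND Z AND W) OR (Y AND NOT Z AND W) OR (Y AND Z AND NOT W) OR (Y AND Z AND W)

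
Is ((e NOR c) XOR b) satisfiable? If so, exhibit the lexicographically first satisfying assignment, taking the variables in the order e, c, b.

e=0, c=0, b=0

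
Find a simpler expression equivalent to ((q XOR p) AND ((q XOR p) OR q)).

By absorption (E AND (E OR v) = E):
= (q XOR p)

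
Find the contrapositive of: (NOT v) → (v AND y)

Contrapositive: NOT (v AND y) → v
Note: A statement and its contrapositive are logically equivalent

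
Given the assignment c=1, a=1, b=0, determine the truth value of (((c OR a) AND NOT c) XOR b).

Substituting: (((1 OR 1) AND NOT 1) XOR 0)
= 0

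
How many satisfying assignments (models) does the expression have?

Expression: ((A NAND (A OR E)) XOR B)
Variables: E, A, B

Satisfying assignments: (0,0,0), (0,1,1), (1,0,0), (1,1,1)
Count: 4 out of 8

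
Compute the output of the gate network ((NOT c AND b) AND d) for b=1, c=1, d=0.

Substituting: ((NOT 1 AND 1) AND 0)
= 0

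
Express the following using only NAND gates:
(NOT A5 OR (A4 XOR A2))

(((A5 NAND A5) NAND (A5 NAND A5)) NAND (((A4 NAND (A4 NAND A2)) NAND (A2 NAND (A4 NAND A2))) NAND ((A4 NAND (A4 NAND A2)) NAND (A2 NAND (A4 NAND A2)))))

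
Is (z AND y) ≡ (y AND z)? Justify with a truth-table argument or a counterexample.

Yes, they are equivalent — the two output columns agree on all 4 assignments:
z | y | Expression 1 | Expression 2
-----------------------------------
0 | 0 | 0 | 0
0 | 1 | 0 | 0
1 | 0 | 0 | 0
1 | 1 | 1 | 1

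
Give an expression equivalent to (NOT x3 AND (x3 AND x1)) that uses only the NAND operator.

(((x3 NAND x3) NAND ((x3 NAND x1) NAND (x3 NAND x1))) NAND ((x3 NAND x3) NAND ((x3 NAND x1) NAND (x3 NAND x1))))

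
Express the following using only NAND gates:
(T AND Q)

((T NAND Q) NAND (T NAND Q))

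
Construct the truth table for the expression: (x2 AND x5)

x2 | x5 | Output
----------------
0 | 0 | 0
0 | 1 | 0
1 | 0 | 0
1 | 1 | 1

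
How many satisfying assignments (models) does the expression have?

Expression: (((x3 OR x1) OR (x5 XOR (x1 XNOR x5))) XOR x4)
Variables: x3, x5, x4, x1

Satisfying assignments: (0,0,0,0), (0,0,0,1), (0,1,0,0), (0,1,0,1), (1,0,0,0), (1,0,0,1), (1,1,0,0), (1,1,0,1)
Count: 8 out of 16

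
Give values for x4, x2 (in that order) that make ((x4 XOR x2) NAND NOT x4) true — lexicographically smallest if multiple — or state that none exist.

x4=0, x2=0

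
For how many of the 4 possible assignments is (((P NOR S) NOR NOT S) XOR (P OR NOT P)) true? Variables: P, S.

Satisfying assignments: (0,0), (1,0)
Count: 2 out of 4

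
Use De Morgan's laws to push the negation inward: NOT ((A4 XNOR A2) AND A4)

NOT (A4 XNOR A2) OR NOT A4
De Morgan's: NOT(AND of terms) = OR of negations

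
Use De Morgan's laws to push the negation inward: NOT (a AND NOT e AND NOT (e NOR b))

NOT a OR e OR (e NOR b)
De Morgan's: NOT(AND of terms) = OR of negations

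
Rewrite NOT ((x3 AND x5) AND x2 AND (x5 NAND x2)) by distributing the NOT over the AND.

NOT (x3 AND x5) OR NOT x2 OR NOT (x5 NAND x2)
De Morgan's: NOT(AND of terms) = OR of negations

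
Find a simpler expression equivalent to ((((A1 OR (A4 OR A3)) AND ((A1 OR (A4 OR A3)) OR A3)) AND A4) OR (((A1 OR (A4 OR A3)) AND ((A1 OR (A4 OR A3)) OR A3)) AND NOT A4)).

By distribution ((E AND v) OR (E AND NOT v) = E) then absorption (E AND (E OR v) = E):
= (A1 OR (A4 OR A3))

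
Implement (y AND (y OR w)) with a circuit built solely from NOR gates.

((y NOR y) NOR (((y NOR w) NOR (y NOR w)) NOR ((y NOR w) NOR (y NOR w))))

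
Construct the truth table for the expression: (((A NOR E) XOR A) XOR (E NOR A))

A | E | Output
--------------
0 | 0 | 0
0 | 1 | 0
1 | 0 | 1
1 | 1 | 1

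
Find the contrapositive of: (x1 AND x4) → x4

Contrapositive: NOT x4 → NOT (x1 AND x4)
Note: A statement and its contrapositive are logically equivalent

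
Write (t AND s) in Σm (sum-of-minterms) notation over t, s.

Σm(3) = (t AND s)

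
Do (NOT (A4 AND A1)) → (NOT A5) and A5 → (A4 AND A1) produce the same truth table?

Yes, Contrapositive is always equivalent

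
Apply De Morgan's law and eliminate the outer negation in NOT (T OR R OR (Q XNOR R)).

NOT T AND NOT R AND NOT (Q XNOR R)
De Morgan's: NOT(OR of terms) = AND of negations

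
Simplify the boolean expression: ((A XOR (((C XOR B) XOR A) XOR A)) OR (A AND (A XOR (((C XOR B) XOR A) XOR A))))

By absorption (E OR (E AND v) = E) then XOR self-cancellation ((E XOR v) XOR v = E):
= ((C XOR B) XOR A)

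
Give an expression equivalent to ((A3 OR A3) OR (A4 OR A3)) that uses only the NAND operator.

((((A3 NAND A3) NAND (A3 NAND A3)) NAND ((A3 NAND A3) NAND (A3 NAND A3))) NAND (((A4 NAND A4) NAND (A3 NAND A3)) NAND ((A4 NAND A4) NAND (A3 NAND A3))))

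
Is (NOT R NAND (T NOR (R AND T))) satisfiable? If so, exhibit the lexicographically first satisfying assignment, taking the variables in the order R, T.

R=0, T=1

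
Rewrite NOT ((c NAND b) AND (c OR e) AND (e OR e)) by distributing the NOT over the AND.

NOT (c NAND b) OR NOT (c OR e) OR NOT (e OR e)
De Morgan's: NOT(AND of terms) = OR of negations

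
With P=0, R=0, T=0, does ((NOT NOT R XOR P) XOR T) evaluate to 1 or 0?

Substituting: ((NOT NOT 0 XOR 0) XOR 0)
= 0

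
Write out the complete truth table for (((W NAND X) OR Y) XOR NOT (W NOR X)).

W | X | Y | Output
------------------
0 | 0 | 0 | 1
0 | 0 | 1 | 1
0 | 1 | 0 | 0
0 | 1 | 1 | 0
1 | 0 | 0 | 0
1 | 0 | 1 | 0
1 | 1 | 0 | 1
1 | 1 | 1 | 0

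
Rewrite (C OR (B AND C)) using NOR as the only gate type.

((C NOR ((B NOR B) NOR (C NOR C))) NOR (C NOR ((B NOR B) NOR (C NOR C))))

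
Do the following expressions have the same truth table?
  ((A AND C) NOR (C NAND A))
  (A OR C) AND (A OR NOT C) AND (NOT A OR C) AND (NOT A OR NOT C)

Yes, they are equivalent — the two output columns agree on all 4 assignments:
A | C | Expression 1 | Expression 2
-----------------------------------
0 | 0 | 0 | 0
0 | 1 | 0 | 0
1 | 0 | 0 | 0
1 | 1 | 0 | 0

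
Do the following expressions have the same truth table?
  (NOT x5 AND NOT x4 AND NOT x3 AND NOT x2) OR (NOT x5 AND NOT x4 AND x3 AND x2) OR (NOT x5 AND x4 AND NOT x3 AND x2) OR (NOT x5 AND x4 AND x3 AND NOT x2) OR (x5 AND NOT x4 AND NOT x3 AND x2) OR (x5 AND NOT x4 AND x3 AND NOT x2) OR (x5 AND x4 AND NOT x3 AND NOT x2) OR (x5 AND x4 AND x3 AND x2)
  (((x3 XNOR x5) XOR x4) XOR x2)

Yes, they are equivalent — the two output columns agree on all 16 assignments:
x5 | x4 | x3 | x2 | Expression 1 | Expression 2
-----------------------------------------------
0 | 0 | 0 | 0 | 1 | 1
0 | 0 | 0 | 1 | 0 | 0
0 | 0 | 1 | 0 | 0 | 0
0 | 0 | 1 | 1 | 1 | 1
0 | 1 | 0 | 0 | 0 | 0
0 | 1 | 0 | 1 | 1 | 1
0 | 1 | 1 | 0 | 1 | 1
0 | 1 | 1 | 1 | 0 | 0
1 | 0 | 0 | 0 | 0 | 0
1 | 0 | 0 | 1 | 1 | 1
1 | 0 | 1 | 0 | 1 | 1
1 | 0 | 1 | 1 | 0 | 0
1 | 1 | 0 | 0 | 1 | 1
1 | 1 | 0 | 1 | 0 | 0
1 | 1 | 1 | 0 | 0 | 0
1 | 1 | 1 | 1 | 1 | 1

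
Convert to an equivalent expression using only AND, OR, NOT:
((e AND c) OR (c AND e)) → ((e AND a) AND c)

NOT ((e AND c) OR (c AND e)) OR ((e AND a) AND c)
(Implication elimination: A → B = NOT A OR B)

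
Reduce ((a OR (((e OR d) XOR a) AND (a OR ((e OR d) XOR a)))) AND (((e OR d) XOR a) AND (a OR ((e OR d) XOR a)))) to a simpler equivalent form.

By absorption (E AND (E OR v) = E) then absorption (E AND (E OR v) = E):
= ((e OR d) XOR a)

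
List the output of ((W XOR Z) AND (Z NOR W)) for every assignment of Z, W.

Z | W | Output
--------------
0 | 0 | 0
0 | 1 | 0
1 | 0 | 0
1 | 1 | 0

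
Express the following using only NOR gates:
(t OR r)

((t NOR r) NOR (t NOR r))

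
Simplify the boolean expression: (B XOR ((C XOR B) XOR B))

By XOR self-cancellation ((E XOR v) XOR v = E):
= (C XOR B)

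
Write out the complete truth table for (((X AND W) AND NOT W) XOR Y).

Y | X | W | Output
------------------
0 | 0 | 0 | 0
0 | 0 | 1 | 0
0 | 1 | 0 | 0
0 | 1 | 1 | 0
1 | 0 | 0 | 1
1 | 0 | 1 | 1
1 | 1 | 0 | 1
1 | 1 | 1 | 1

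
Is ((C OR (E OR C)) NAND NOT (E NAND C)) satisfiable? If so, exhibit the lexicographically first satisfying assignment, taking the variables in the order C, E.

C=0, E=0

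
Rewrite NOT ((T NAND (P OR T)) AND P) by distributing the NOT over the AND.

NOT (T NAND (P OR T)) OR NOT P
De Morgan's: NOT(AND of terms) = OR of negations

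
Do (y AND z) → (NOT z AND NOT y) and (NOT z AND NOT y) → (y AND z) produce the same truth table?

No, Converse is not equivalent to original (counterexample: y=0, z=0)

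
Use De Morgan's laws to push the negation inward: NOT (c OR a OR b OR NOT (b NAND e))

NOT c AND NOT a AND NOT b AND (b NAND e)
De Morgan's: NOT(OR of terms) = AND of negations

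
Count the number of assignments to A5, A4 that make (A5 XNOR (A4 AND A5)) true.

Satisfying assignments: (0,0), (0,1), (1,1)
Count: 3 out of 4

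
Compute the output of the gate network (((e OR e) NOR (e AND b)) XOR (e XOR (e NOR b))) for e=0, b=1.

Substituting: (((0 OR 0) NOR (0 AND 1)) XOR (0 XOR (0 NOR 1)))
= 1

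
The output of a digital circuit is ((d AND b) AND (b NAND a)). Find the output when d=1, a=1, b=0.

Substituting: ((1 AND 0) AND (0 NAND 1))
= 0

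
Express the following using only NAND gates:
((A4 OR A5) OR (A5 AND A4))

((((A4 NAND A4) NAND (A5 NAND A5)) NAND ((A4 NAND A4) NAND (A5 NAND A5))) NAND (((A5 NAND A4) NAND (A5 NAND A4)) NAND ((A5 NAND A4) NAND (A5 NAND A4))))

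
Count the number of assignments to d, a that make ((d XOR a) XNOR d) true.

Satisfying assignments: (0,0), (1,0)
Count: 2 out of 4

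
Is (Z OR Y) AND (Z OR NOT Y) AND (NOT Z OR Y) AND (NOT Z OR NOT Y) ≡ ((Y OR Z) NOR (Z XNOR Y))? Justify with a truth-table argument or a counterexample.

Yes, they are equivalent — the two output columns agree on all 4 assignments:
Z | Y | Expression 1 | Expression 2
-----------------------------------
0 | 0 | 0 | 0
0 | 1 | 0 | 0
1 | 0 | 0 | 0
1 | 1 | 0 | 0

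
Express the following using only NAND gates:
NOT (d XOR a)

(((d NAND (d NAND a)) NAND (a NAND (d NAND a))) NAND ((d NAND (d NAND a)) NAND (a NAND (d NAND a))))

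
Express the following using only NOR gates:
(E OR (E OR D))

((E NOR ((E NOR D) NOR (E NOR D))) NOR (E NOR ((E NOR D) NOR (E NOR D))))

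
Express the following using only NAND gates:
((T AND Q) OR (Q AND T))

((((T NAND Q) NAND (T NAND Q)) NAND ((T NAND Q) NAND (T NAND Q))) NAND (((Q NAND T) NAND (Q NAND T)) NAND ((Q NAND T) NAND (Q NAND T))))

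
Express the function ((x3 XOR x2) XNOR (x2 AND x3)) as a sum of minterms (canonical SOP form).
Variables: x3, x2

Σm(0) = (NOT x3 AND NOT x2)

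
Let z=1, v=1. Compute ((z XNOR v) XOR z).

Substituting: ((1 XNOR 1) XOR 1)
= 0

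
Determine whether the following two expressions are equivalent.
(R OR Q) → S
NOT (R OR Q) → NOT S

No, Inverse is not equivalent to original (counterexample: R=0, S=0, Q=1)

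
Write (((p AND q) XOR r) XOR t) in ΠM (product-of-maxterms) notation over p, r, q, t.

ΠM(0, 2, 5, 7, 8, 11, 13, 14) = (p OR r OR q OR t) AND (p OR r OR NOT q OR t) AND (p OR NOT r OR q OR NOT t) AND (p OR NOT r OR NOT q OR NOT t) AND (NOT p OR r OR q OR t) AND (NOT p OR r OR NOT q OR NOT t) AND (NOT p OR NOT r OR q OR NOT t) AND (NOT p OR NOT r OR NOT q OR t)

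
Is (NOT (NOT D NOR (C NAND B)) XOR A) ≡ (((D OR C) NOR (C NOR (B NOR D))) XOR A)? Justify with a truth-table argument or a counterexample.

No. Counterexample: with C=0, B=0, D=1, A=0, Expression 1 = 1 but Expression 2 = 0.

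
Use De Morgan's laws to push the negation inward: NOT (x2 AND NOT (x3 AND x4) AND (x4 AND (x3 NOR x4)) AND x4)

NOT x2 OR (x3 AND x4) OR NOT (x4 AND (x3 NOR x4)) OR NOT x4
De Morgan's: NOT(AND of terms) = OR of negations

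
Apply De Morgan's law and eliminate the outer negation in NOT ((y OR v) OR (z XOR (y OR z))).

NOT (y OR v) AND NOT (z XOR (y OR z))
De Morgan's: NOT(OR of terms) = AND of negations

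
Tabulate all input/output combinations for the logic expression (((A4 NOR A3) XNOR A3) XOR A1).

A4 | A1 | A3 | Output
---------------------
0 | 0 | 0 | 0
0 | 0 | 1 | 0
0 | 1 | 0 | 1
0 | 1 | 1 | 1
1 | 0 | 0 | 1
1 | 0 | 1 | 0
1 | 1 | 0 | 0
1 | 1 | 1 | 1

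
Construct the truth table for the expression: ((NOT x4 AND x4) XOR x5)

x4 | x5 | Output
----------------
0 | 0 | 0
0 | 1 | 1
1 | 0 | 0
1 | 1 | 1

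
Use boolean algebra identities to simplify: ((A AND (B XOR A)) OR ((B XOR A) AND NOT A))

By distribution ((E AND v) OR (E AND NOT v) = E):
= (B XOR A)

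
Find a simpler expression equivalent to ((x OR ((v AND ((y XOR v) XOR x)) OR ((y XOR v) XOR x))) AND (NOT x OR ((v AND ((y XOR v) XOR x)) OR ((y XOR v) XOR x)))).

By distribution ((E OR v) AND (E OR NOT v) = E) then absorption (E OR (E AND v) = E):
= ((y XOR v) XOR x)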